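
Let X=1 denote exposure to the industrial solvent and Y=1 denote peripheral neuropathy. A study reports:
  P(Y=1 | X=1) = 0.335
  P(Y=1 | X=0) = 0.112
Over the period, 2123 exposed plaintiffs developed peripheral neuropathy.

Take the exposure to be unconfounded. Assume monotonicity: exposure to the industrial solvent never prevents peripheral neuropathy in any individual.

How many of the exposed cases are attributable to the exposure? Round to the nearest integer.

Let p₁ = 0.335, p₀ = 0.112.
PN = (p₁ − p₀)/p₁ = (0.335 − 0.112) / 0.335 ≈ 0.66567.
Attributable cases ≈ PN × (exposed cases) = 0.66567 × 2123 ≈ 1413.22.

about 1413 cases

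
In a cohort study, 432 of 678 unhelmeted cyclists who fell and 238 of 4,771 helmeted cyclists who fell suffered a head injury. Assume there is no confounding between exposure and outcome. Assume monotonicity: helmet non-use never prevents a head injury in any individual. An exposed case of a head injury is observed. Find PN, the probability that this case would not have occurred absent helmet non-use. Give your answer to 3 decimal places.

p₁ = P(outcome | exposed) = 432/678 = 0.63717
p₀ = P(outcome | unexposed) = 238/4771 = 0.049885
Under exogeneity and monotonicity, PN = (p₁ − p₀) / p₁.
PN = (0.63717 − 0.049885) / 0.63717 = 0.58728 / 0.63717 ≈ 0.9217

PN ≈ 0.922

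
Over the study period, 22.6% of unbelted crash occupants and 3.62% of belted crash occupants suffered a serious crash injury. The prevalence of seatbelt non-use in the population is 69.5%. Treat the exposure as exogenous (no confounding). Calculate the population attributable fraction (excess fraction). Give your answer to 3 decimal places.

p₁ = 0.226, p₀ = 0.0362.
Overall risk P(Y=1) = π·p₁ + (1−π)·p₀ = 0.695×0.226 + 0.305×0.0362 = 0.16811.
Under exogeneity, PAF = [P(Y=1) − p₀] / P(Y=1).
PAF = (0.16811 − 0.0362) / 0.16811 ≈ 0.7847

PAF ≈ 0.785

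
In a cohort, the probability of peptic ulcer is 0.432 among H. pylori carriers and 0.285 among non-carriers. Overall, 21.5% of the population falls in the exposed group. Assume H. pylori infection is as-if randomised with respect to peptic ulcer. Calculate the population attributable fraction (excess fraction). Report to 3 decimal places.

Let p₁ = 0.432, p₀ = 0.285.
Overall risk P(Y=1) = π·p₁ + (1−π)·p₀ = 0.215×0.432 + 0.785×0.285 = 0.3166.
Under exogeneity, PAF = [P(Y=1) − p₀] / P(Y=1).
PAF = (0.3166 − 0.285) / 0.3166 ≈ 0.0998

PAF ≈ 0.100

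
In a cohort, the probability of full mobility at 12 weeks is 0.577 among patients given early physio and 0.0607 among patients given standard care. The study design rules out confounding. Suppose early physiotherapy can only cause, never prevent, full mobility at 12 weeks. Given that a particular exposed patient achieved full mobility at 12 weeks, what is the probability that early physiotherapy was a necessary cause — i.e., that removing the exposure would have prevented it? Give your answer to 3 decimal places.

Let p₁ = 0.577, p₀ = 0.0607.
Under exogeneity and monotonicity, PN = (p₁ − p₀) / p₁.
PN = (0.577 − 0.0607) / 0.577 = 0.5163 / 0.577 ≈ 0.8948

PN ≈ 0.895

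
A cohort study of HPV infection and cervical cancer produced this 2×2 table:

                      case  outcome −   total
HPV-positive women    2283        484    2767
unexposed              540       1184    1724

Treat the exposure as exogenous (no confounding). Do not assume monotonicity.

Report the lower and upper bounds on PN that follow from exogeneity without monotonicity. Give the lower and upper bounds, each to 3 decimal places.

0.620 ≤ PN ≤ 0.832

p₁ = P(outcome | exposed) = 2283/2767 = 0.82508
p₀ = P(outcome | unexposed) = 540/1724 = 0.31323
Under exogeneity alone the bounds on PN are max{0,(p₁−p₀)/p₁} ≤ PN ≤ min{1,(1−p₀)/p₁}.
  lower = (p₁ − p₀)/p₁ = 0.51186 / 0.82508 ≈ 0.6204
  upper = min{1, (1 − p₀)/p₁} = 0.68677 / 0.82508 ≈ 0.8324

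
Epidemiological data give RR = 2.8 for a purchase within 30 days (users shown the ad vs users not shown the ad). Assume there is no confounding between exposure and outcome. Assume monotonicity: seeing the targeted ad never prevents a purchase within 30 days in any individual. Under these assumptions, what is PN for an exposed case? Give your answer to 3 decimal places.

PN ≈ 0.643

Under exogeneity and monotonicity, PN = (RR − 1) / RR = 1 − 1/RR.
PN = (2.8 − 1) / 2.8 = 1.8 / 2.8 ≈ 0.6429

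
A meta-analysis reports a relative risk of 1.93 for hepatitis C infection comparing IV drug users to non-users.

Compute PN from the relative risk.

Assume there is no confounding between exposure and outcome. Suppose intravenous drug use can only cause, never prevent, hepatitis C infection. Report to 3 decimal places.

PN ≈ 0.482

Under exogeneity and monotonicity, PN = (RR − 1) / RR = 1 − 1/RR.
PN = (1.93 − 1) / 1.93 = 0.93 / 1.93 ≈ 0.4819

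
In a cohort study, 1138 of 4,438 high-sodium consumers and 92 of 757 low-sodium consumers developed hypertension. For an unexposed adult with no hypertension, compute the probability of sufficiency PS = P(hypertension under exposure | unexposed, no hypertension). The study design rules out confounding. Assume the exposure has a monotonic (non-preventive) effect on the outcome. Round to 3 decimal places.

p₁ = P(outcome | exposed) = 1138/4438 = 0.25642
p₀ = P(outcome | unexposed) = 92/757 = 0.12153
Under exogeneity and monotonicity, PS = (p₁ − p₀) / (1 − p₀).
PS = (0.25642 − 0.12153) / (1 − 0.12153) = 0.13489 / 0.87847 ≈ 0.1536

PS ≈ 0.154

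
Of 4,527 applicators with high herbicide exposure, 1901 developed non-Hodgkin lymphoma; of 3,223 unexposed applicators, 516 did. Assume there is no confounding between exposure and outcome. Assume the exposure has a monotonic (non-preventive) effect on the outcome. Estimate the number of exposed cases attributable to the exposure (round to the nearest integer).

about 1176 cases

p₁ = P(outcome | exposed) = 1901/4527 = 0.41992
p₀ = P(outcome | unexposed) = 516/3223 = 0.1601
PN = (p₁ − p₀)/p₁ = (0.41992 − 0.1601) / 0.41992 ≈ 0.61874.
Attributable cases ≈ PN × (exposed cases) = 0.61874 × 1901 ≈ 1176.23.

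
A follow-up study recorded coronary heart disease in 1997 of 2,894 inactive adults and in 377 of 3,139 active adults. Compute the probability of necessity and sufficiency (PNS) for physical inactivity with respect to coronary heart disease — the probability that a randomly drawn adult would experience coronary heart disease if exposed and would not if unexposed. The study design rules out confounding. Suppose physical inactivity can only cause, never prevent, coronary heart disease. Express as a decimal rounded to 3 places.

p₁ = P(outcome | exposed) = 1997/2894 = 0.69005
p₀ = P(outcome | unexposed) = 377/3139 = 0.1201
Under exogeneity and monotonicity, PNS = p₁ − p₀.
PNS = 0.69005 − 0.1201 = 0.56995

PNS ≈ 0.570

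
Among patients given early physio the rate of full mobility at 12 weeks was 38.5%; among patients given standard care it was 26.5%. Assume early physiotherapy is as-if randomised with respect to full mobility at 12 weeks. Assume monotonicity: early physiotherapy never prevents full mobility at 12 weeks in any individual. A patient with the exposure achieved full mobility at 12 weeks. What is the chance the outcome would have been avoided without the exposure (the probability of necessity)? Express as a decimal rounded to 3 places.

PN ≈ 0.312

p₁ = 0.385, p₀ = 0.265.
Under exogeneity and monotonicity, PN = (p₁ − p₀) / p₁.
PN = (0.385 − 0.265) / 0.385 = 0.12 / 0.385 ≈ 0.3117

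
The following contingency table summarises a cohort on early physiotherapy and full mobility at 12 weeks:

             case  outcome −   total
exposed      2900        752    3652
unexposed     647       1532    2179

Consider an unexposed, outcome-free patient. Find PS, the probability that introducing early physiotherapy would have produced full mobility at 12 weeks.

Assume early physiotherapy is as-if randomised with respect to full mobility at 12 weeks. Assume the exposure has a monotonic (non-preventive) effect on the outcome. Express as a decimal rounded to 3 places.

PS ≈ 0.707

p₁ = P(outcome | exposed) = 2900/3652 = 0.79409
p₀ = P(outcome | unexposed) = 647/2179 = 0.29693
Under exogeneity and monotonicity, PS = (p₁ − p₀) / (1 − p₀).
PS = (0.79409 − 0.29693) / (1 − 0.29693) = 0.49716 / 0.70307 ≈ 0.7071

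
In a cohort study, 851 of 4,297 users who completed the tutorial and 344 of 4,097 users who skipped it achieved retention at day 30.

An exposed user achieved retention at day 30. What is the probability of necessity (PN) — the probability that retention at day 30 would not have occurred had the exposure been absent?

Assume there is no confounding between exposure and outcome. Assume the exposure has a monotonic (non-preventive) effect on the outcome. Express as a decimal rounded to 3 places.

p₁ = P(outcome | exposed) = 851/4297 = 0.19805
p₀ = P(outcome | unexposed) = 344/4097 = 0.083964
Under exogeneity and monotonicity, PN = (p₁ − p₀) / p₁.
PN = (0.19805 − 0.083964) / 0.19805 = 0.11408 / 0.19805 ≈ 0.5760

PN ≈ 0.576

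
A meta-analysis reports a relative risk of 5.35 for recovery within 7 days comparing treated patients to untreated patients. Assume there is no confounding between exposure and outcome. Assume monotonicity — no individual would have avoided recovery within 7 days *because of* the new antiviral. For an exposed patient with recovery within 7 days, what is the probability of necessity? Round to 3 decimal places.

PN ≈ 0.813

Under exogeneity and monotonicity, PN = (RR − 1) / RR = 1 − 1/RR.
PN = (5.35 − 1) / 5.35 = 4.35 / 5.35 ≈ 0.8131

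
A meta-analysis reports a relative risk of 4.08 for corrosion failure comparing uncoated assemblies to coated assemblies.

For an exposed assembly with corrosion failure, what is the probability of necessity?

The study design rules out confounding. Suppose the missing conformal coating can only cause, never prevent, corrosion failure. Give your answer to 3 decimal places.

PN ≈ 0.755

Under exogeneity and monotonicity, PN = (RR − 1) / RR = 1 − 1/RR.
PN = (4.08 − 1) / 4.08 = 3.08 / 4.08 ≈ 0.7549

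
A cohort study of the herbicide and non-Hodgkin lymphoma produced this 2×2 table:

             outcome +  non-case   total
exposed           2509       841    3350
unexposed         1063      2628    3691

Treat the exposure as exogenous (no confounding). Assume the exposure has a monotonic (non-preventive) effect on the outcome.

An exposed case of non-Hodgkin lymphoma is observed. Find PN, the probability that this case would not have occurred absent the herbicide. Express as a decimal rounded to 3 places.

PN ≈ 0.615

p₁ = P(outcome | exposed) = 2509/3350 = 0.74896
p₀ = P(outcome | unexposed) = 1063/3691 = 0.288
Under exogeneity and monotonicity, PN = (p₁ − p₀)/p₁.
PN = (0.74896 − 0.288) / 0.74896 ≈ 0.6155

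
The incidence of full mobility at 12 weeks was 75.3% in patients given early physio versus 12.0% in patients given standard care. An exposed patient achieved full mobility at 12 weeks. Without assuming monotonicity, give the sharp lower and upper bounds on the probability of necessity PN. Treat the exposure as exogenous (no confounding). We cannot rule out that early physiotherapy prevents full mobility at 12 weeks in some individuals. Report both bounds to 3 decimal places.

0.841 ≤ PN ≤ 1.000

p₁ = 0.753, p₀ = 0.12.
Under exogeneity alone the bounds on PN are max{0,(p₁−p₀)/p₁} ≤ PN ≤ min{1,(1−p₀)/p₁}.
  lower = (p₁ − p₀)/p₁ = 0.633 / 0.753 ≈ 0.8406
  upper = min{1, (1 − p₀)/p₁} = 0.88 / 0.753 ≈ 1.1687 → capped at 1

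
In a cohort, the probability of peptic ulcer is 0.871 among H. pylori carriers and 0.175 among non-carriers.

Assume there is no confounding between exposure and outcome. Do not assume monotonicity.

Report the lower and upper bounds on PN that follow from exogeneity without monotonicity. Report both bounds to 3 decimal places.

0.799 ≤ PN ≤ 0.947

Let p₁ = 0.871, p₀ = 0.175.
Under exogeneity alone the bounds on PN are max{0,(p₁−p₀)/p₁} ≤ PN ≤ min{1,(1−p₀)/p₁}.
  lower = (p₁ − p₀)/p₁ = 0.696 / 0.871 ≈ 0.7991
  upper = min{1, (1 − p₀)/p₁} = 0.825 / 0.871 ≈ 0.9472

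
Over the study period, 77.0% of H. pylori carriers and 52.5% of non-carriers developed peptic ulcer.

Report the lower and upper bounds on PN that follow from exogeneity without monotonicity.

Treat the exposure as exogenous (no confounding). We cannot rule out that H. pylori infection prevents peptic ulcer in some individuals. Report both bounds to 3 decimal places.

p₁ = 0.77, p₀ = 0.525.
Under exogeneity alone the bounds on PN are max{0,(p₁−p₀)/p₁} ≤ PN ≤ min{1,(1−p₀)/p₁}.
  lower = (p₁ − p₀)/p₁ = 0.245 / 0.77 ≈ 0.3182
  upper = min{1, (1 − p₀)/p₁} = 0.475 / 0.77 ≈ 0.6169

0.318 ≤ PN ≤ 0.617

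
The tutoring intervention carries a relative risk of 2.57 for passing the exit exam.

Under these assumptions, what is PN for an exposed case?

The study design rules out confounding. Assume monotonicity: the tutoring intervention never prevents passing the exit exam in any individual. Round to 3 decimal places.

PN ≈ 0.611

Under exogeneity and monotonicity, PN = (RR − 1) / RR = 1 − 1/RR.
PN = (2.57 − 1) / 2.57 = 1.57 / 2.57 ≈ 0.6109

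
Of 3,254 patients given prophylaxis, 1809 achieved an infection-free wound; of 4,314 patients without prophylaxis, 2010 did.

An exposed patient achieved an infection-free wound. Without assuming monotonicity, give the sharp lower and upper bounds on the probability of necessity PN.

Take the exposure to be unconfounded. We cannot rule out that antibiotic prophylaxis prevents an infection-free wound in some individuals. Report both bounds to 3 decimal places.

p₁ = P(outcome | exposed) = 1809/3254 = 0.55593
p₀ = P(outcome | unexposed) = 2010/4314 = 0.46592
Under exogeneity alone the bounds on PN are max{0,(p₁−p₀)/p₁} ≤ PN ≤ min{1,(1−p₀)/p₁}.
  lower = (p₁ − p₀)/p₁ = 0.090006 / 0.55593 ≈ 0.1619
  upper = min{1, (1 − p₀)/p₁} = 0.53408 / 0.55593 ≈ 0.9607

0.162 ≤ PN ≤ 0.961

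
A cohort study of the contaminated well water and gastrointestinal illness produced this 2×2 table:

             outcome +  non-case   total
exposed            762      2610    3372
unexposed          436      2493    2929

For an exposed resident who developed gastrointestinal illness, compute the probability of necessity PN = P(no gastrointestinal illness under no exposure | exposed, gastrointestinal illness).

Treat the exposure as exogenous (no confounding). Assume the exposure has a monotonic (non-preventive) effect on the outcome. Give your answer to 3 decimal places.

p₁ = P(outcome | exposed) = 762/3372 = 0.22598
p₀ = P(outcome | unexposed) = 436/2929 = 0.14886
Under exogeneity and monotonicity, PN = (p₁ − p₀)/p₁.
PN = (0.22598 − 0.14886) / 0.22598 ≈ 0.3413

PN ≈ 0.341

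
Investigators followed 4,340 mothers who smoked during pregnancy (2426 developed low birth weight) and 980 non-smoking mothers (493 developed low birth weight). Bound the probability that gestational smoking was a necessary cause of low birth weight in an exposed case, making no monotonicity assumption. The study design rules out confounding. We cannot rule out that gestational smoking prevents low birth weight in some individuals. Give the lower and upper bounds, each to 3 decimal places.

p₁ = P(outcome | exposed) = 2426/4340 = 0.55899
p₀ = P(outcome | unexposed) = 493/980 = 0.50306
Under exogeneity alone the bounds on PN are max{0,(p₁−p₀)/p₁} ≤ PN ≤ min{1,(1−p₀)/p₁}.
  lower = (p₁ − p₀)/p₁ = 0.055925 / 0.55899 ≈ 0.1000
  upper = min{1, (1 − p₀)/p₁} = 0.49694 / 0.55899 ≈ 0.8890

0.100 ≤ PN ≤ 0.889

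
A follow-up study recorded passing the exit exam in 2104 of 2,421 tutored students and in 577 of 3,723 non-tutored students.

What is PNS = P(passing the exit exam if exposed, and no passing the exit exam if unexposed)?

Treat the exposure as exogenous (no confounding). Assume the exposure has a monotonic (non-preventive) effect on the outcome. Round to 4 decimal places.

p₁ = P(outcome | exposed) = 2104/2421 = 0.86906
p₀ = P(outcome | unexposed) = 577/3723 = 0.15498
Under exogeneity and monotonicity, PNS = p₁ − p₀.
PNS = 0.86906 − 0.15498 = 0.71408

PNS ≈ 0.7141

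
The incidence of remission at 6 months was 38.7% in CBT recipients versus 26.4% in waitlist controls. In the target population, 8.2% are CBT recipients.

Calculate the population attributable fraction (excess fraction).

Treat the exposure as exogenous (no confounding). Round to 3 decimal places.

PAF ≈ 0.037

p₁ = 0.387, p₀ = 0.264.
Overall risk P(Y=1) = π·p₁ + (1−π)·p₀ = 0.082×0.387 + 0.918×0.264 = 0.27409.
Under exogeneity, PAF = [P(Y=1) − p₀] / P(Y=1).
PAF = (0.27409 − 0.264) / 0.27409 ≈ 0.0368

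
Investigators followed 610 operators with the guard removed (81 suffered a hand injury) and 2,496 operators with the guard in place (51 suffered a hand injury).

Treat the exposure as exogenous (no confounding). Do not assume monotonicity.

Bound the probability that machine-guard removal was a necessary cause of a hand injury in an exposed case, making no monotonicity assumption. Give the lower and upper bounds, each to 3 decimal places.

0.846 ≤ PN ≤ 1.000

p₁ = P(outcome | exposed) = 81/610 = 0.13279
p₀ = P(outcome | unexposed) = 51/2496 = 0.020433
Under exogeneity alone the bounds on PN are max{0,(p₁−p₀)/p₁} ≤ PN ≤ min{1,(1−p₀)/p₁}.
  lower = (p₁ − p₀)/p₁ = 0.11235 / 0.13279 ≈ 0.8461
  upper = min{1, (1 − p₀)/p₁} = 0.97957 / 0.13279 ≈ 7.3770 → capped at 1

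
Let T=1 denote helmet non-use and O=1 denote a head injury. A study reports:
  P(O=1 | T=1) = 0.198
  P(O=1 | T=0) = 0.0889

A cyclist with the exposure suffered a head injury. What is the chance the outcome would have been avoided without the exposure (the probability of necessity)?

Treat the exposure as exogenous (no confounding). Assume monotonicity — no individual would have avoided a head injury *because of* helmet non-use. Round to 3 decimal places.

Let p₁ = 0.198, p₀ = 0.0889.
Under exogeneity and monotonicity, PN = (p₁ − p₀) / p₁.
PN = (0.198 − 0.0889) / 0.198 = 0.1091 / 0.198 ≈ 0.5510

PN ≈ 0.551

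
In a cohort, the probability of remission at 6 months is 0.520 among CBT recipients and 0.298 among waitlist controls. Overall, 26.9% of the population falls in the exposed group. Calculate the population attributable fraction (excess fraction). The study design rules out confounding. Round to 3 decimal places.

PAF ≈ 0.167

Let p₁ = 0.52, p₀ = 0.298.
Overall risk P(Y=1) = π·p₁ + (1−π)·p₀ = 0.269×0.52 + 0.731×0.298 = 0.35772.
Under exogeneity, PAF = [P(Y=1) − p₀] / P(Y=1).
PAF = (0.35772 − 0.298) / 0.35772 ≈ 0.1669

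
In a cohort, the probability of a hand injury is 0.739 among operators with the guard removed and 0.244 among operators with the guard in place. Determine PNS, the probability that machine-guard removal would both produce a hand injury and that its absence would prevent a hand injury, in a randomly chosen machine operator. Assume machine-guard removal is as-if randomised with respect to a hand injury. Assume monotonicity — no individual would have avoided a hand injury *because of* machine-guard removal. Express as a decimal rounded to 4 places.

PNS ≈ 0.4950

Let p₁ = 0.739, p₀ = 0.244.
Under exogeneity and monotonicity, PNS = p₁ − p₀.
PNS = 0.739 − 0.244 = 0.495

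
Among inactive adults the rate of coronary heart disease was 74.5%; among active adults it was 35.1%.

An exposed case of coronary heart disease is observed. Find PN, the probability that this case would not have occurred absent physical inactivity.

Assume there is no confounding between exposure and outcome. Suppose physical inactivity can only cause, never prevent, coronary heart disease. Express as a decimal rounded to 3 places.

p₁ = 0.745, p₀ = 0.351.
Under exogeneity and monotonicity, PN = (p₁ − p₀) / p₁.
PN = (0.745 − 0.351) / 0.745 = 0.394 / 0.745 ≈ 0.5289

PN ≈ 0.529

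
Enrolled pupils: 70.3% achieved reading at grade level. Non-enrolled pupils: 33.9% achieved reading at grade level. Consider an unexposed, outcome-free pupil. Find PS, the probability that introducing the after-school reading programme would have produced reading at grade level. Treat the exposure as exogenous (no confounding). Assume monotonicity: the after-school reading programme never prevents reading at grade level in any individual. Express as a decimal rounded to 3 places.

PS ≈ 0.551

p₁ = 0.703, p₀ = 0.339.
Under exogeneity and monotonicity, PS = (p₁ − p₀) / (1 − p₀).
PS = (0.703 − 0.339) / (1 − 0.339) = 0.364 / 0.661 ≈ 0.5507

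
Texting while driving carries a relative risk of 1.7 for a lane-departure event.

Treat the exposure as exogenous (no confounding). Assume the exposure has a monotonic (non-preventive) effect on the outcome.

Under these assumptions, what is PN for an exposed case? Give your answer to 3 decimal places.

Under exogeneity and monotonicity, PN = (RR − 1) / RR = 1 − 1/RR.
PN = (1.7 − 1) / 1.7 = 0.7 / 1.7 ≈ 0.4118

PN ≈ 0.412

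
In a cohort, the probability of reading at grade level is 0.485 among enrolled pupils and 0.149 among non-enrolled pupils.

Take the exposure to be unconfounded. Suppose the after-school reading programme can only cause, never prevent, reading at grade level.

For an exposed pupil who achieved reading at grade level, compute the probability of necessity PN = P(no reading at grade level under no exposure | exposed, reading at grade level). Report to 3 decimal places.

PN ≈ 0.693

Let p₁ = 0.485, p₀ = 0.149.
Under exogeneity and monotonicity, PN = (p₁ − p₀) / p₁.
PN = (0.485 − 0.149) / 0.485 = 0.336 / 0.485 ≈ 0.6928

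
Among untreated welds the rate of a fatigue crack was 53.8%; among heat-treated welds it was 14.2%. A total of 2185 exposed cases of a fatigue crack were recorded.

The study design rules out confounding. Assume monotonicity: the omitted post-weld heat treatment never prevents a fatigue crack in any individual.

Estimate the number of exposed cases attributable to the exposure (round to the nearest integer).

about 1608 cases

p₁ = 0.538, p₀ = 0.142.
PN = (p₁ − p₀)/p₁ = (0.538 − 0.142) / 0.538 ≈ 0.73606.
Attributable cases ≈ PN × (exposed cases) = 0.73606 × 2185 ≈ 1608.29.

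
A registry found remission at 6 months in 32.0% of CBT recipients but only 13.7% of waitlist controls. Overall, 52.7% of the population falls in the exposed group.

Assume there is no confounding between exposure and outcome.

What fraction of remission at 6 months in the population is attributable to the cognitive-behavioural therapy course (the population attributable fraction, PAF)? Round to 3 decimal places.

p₁ = 0.32, p₀ = 0.137.
Overall risk P(Y=1) = π·p₁ + (1−π)·p₀ = 0.527×0.32 + 0.473×0.137 = 0.23344.
Under exogeneity, PAF = [P(Y=1) − p₀] / P(Y=1).
PAF = (0.23344 − 0.137) / 0.23344 ≈ 0.4131

PAF ≈ 0.413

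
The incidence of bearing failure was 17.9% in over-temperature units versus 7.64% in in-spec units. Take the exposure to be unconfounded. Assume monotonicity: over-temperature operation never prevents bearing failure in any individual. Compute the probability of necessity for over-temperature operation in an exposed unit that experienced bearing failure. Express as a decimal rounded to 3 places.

PN ≈ 0.573

p₁ = 0.179, p₀ = 0.0764.
Under exogeneity and monotonicity, PN = (p₁ − p₀) / p₁.
PN = (0.179 − 0.0764) / 0.179 = 0.1026 / 0.179 ≈ 0.5732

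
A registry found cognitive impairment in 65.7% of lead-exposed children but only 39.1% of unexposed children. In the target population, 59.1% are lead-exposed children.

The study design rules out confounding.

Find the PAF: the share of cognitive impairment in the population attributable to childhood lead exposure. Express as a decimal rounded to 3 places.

p₁ = 0.657, p₀ = 0.391.
Overall risk P(Y=1) = π·p₁ + (1−π)·p₀ = 0.591×0.657 + 0.409×0.391 = 0.54821.
Under exogeneity, PAF = [P(Y=1) − p₀] / P(Y=1).
PAF = (0.54821 − 0.391) / 0.54821 ≈ 0.2868

PAF ≈ 0.287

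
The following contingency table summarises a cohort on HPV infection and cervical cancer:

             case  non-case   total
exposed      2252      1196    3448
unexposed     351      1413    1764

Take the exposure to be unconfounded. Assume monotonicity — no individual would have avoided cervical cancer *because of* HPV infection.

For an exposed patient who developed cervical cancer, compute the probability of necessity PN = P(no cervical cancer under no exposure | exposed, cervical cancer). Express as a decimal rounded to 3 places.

p₁ = P(outcome | exposed) = 2252/3448 = 0.65313
p₀ = P(outcome | unexposed) = 351/1764 = 0.19898
Under exogeneity and monotonicity, PN = (p₁ − p₀)/p₁.
PN = (0.65313 − 0.19898) / 0.65313 ≈ 0.6953

PN ≈ 0.695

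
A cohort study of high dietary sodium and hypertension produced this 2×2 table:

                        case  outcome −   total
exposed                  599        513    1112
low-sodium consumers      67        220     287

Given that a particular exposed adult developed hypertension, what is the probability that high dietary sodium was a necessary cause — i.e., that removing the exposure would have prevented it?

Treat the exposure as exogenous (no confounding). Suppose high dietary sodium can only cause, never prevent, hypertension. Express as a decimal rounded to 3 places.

p₁ = P(outcome | exposed) = 599/1112 = 0.53867
p₀ = P(outcome | unexposed) = 67/287 = 0.23345
Under exogeneity and monotonicity, PN = (p₁ − p₀)/p₁.
PN = (0.53867 − 0.23345) / 0.53867 ≈ 0.5666

PN ≈ 0.567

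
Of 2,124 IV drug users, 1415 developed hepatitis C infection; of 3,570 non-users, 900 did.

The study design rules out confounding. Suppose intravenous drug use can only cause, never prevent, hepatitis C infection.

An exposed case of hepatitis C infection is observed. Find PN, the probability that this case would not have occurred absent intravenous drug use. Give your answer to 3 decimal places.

PN ≈ 0.622

p₁ = P(outcome | exposed) = 1415/2124 = 0.6662
p₀ = P(outcome | unexposed) = 900/3570 = 0.2521
Under exogeneity and monotonicity, PN = (p₁ − p₀) / p₁.
PN = (0.6662 − 0.2521) / 0.6662 = 0.4141 / 0.6662 ≈ 0.6216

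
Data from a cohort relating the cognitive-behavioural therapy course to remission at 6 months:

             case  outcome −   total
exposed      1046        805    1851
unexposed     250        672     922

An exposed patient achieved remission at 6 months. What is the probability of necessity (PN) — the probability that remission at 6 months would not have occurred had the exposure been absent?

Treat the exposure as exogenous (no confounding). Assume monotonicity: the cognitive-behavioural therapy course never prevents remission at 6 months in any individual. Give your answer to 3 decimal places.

PN ≈ 0.520

p₁ = P(outcome | exposed) = 1046/1851 = 0.5651
p₀ = P(outcome | unexposed) = 250/922 = 0.27115
Under exogeneity and monotonicity, PN = (p₁ − p₀) / p₁.
PN = (0.5651 − 0.27115) / 0.5651 = 0.29395 / 0.5651 ≈ 0.5202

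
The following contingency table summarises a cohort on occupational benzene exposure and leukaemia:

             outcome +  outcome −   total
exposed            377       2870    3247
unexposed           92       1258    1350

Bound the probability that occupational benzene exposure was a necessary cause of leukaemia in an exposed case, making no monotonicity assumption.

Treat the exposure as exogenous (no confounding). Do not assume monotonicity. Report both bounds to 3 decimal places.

p₁ = P(outcome | exposed) = 377/3247 = 0.11611
p₀ = P(outcome | unexposed) = 92/1350 = 0.068148
Under exogeneity alone the bounds on PN are max{0,(p₁−p₀)/p₁} ≤ PN ≤ min{1,(1−p₀)/p₁}.
  lower = (p₁ − p₀)/p₁ = 0.047959 / 0.11611 ≈ 0.4131
  upper = min{1, (1 − p₀)/p₁} = 0.93185 / 0.11611 ≈ 8.0258 → capped at 1

0.413 ≤ PN ≤ 1.000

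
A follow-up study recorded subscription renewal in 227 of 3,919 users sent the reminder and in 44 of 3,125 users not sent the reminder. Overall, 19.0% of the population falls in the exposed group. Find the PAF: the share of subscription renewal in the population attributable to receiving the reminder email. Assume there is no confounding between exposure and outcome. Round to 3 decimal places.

p₁ = P(outcome | exposed) = 227/3919 = 0.057923
p₀ = P(outcome | unexposed) = 44/3125 = 0.01408
Overall risk P(Y=1) = π·p₁ + (1−π)·p₀ = 0.19×0.057923 + 0.81×0.01408 = 0.02241.
Under exogeneity, PAF = [P(Y=1) − p₀] / P(Y=1).
PAF = (0.02241 − 0.01408) / 0.02241 ≈ 0.3717

PAF ≈ 0.372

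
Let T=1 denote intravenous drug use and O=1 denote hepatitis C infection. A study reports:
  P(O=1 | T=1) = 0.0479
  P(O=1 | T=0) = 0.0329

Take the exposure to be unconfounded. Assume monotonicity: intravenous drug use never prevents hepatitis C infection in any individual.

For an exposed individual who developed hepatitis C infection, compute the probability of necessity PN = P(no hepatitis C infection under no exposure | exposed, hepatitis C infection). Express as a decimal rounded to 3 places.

Let p₁ = 0.0479, p₀ = 0.0329.
Under exogeneity and monotonicity, PN = (p₁ − p₀) / p₁.
PN = (0.0479 − 0.0329) / 0.0479 = 0.015 / 0.0479 ≈ 0.3132

PN ≈ 0.313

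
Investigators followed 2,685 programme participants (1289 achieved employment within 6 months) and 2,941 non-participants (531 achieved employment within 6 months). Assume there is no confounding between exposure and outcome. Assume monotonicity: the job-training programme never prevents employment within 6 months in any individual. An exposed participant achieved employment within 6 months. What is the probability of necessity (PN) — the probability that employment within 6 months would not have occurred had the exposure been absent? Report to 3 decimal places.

PN ≈ 0.624

p₁ = P(outcome | exposed) = 1289/2685 = 0.48007
p₀ = P(outcome | unexposed) = 531/2941 = 0.18055
Under exogeneity and monotonicity, PN = (p₁ − p₀) / p₁.
PN = (0.48007 − 0.18055) / 0.48007 = 0.29952 / 0.48007 ≈ 0.6239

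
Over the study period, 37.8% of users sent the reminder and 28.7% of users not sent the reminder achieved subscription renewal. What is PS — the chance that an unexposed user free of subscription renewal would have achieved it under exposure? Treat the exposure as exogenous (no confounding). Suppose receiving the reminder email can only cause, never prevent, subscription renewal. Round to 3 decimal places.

p₁ = 0.378, p₀ = 0.287.
Under exogeneity and monotonicity, PS = (p₁ − p₀) / (1 − p₀).
PS = (0.378 − 0.287) / (1 − 0.287) = 0.091 / 0.713 ≈ 0.1276

PS ≈ 0.128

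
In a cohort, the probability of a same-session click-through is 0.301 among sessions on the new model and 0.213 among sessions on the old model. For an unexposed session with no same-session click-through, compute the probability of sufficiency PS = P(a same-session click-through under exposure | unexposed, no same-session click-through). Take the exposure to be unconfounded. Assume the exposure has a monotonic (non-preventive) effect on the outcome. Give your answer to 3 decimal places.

PS ≈ 0.112

Let p₁ = 0.301, p₀ = 0.213.
Under exogeneity and monotonicity, PS = (p₁ − p₀) / (1 − p₀).
PS = (0.301 − 0.213) / (1 − 0.213) = 0.088 / 0.787 ≈ 0.1118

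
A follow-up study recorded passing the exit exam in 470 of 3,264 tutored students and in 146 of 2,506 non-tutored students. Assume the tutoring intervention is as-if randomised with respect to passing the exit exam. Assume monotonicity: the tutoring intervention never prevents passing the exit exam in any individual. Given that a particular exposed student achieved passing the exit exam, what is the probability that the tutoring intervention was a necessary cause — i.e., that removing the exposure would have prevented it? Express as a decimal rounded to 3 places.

p₁ = P(outcome | exposed) = 470/3264 = 0.144
p₀ = P(outcome | unexposed) = 146/2506 = 0.05826
Under exogeneity and monotonicity, PN = (p₁ − p₀) / p₁.
PN = (0.144 − 0.05826) / 0.144 = 0.085735 / 0.144 ≈ 0.5954

PN ≈ 0.595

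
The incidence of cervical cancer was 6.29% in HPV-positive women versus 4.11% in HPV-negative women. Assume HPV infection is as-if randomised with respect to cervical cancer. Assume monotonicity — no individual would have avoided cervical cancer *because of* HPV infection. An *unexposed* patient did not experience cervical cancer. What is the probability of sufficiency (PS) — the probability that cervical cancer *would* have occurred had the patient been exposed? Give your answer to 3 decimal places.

PS ≈ 0.023

p₁ = 0.0629, p₀ = 0.0411.
Under exogeneity and monotonicity, PS = (p₁ − p₀) / (1 − p₀).
PS = (0.0629 − 0.0411) / (1 − 0.0411) = 0.0218 / 0.9589 ≈ 0.0227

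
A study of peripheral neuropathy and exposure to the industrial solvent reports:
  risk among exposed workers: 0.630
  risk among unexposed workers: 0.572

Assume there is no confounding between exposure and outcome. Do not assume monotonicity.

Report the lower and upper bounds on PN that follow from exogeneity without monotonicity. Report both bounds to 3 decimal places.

0.092 ≤ PN ≤ 0.679

Let p₁ = 0.63, p₀ = 0.572.
Under exogeneity alone the bounds on PN are max{0,(p₁−p₀)/p₁} ≤ PN ≤ min{1,(1−p₀)/p₁}.
  lower = (p₁ − p₀)/p₁ = 0.058 / 0.63 ≈ 0.0921
  upper = min{1, (1 − p₀)/p₁} = 0.428 / 0.63 ≈ 0.6794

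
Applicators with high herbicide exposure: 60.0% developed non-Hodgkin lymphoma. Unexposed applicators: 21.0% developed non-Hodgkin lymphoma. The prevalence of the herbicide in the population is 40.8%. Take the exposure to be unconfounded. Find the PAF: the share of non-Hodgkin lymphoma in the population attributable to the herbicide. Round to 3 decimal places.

PAF ≈ 0.431

p₁ = 0.6, p₀ = 0.21.
Overall risk P(Y=1) = π·p₁ + (1−π)·p₀ = 0.408×0.6 + 0.592×0.21 = 0.36912.
Under exogeneity, PAF = [P(Y=1) − p₀] / P(Y=1).
PAF = (0.36912 − 0.21) / 0.36912 ≈ 0.4311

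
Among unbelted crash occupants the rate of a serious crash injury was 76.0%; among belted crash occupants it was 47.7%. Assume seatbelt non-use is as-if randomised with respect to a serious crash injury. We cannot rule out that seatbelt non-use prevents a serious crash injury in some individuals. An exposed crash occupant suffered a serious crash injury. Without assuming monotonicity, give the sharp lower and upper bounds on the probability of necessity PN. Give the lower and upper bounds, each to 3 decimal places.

p₁ = 0.76, p₀ = 0.477.
Under exogeneity alone the bounds on PN are max{0,(p₁−p₀)/p₁} ≤ PN ≤ min{1,(1−p₀)/p₁}.
  lower = (p₁ − p₀)/p₁ = 0.283 / 0.76 ≈ 0.3724
  upper = min{1, (1 − p₀)/p₁} = 0.523 / 0.76 ≈ 0.6882

0.372 ≤ PN ≤ 0.688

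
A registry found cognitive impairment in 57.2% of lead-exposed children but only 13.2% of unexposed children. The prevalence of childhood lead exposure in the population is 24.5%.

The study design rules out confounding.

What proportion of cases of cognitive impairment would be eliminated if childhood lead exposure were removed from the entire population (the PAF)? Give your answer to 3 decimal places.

PAF ≈ 0.450

p₁ = 0.572, p₀ = 0.132.
Overall risk P(Y=1) = π·p₁ + (1−π)·p₀ = 0.245×0.572 + 0.755×0.132 = 0.2398.
Under exogeneity, PAF = [P(Y=1) − p₀] / P(Y=1).
PAF = (0.2398 − 0.132) / 0.2398 ≈ 0.4495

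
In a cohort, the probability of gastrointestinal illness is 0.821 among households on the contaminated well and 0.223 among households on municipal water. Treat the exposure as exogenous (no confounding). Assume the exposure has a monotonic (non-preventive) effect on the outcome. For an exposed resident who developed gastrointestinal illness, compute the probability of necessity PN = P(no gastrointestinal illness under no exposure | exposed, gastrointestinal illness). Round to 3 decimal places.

Let p₁ = 0.821, p₀ = 0.223.
Under exogeneity and monotonicity, PN = (p₁ − p₀) / p₁.
PN = (0.821 − 0.223) / 0.821 = 0.598 / 0.821 ≈ 0.7284

PN ≈ 0.728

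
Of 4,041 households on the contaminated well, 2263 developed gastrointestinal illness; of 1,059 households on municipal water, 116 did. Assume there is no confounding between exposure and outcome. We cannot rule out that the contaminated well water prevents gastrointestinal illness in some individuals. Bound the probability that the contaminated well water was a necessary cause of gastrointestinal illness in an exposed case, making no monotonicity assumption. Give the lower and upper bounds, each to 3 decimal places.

p₁ = P(outcome | exposed) = 2263/4041 = 0.56001
p₀ = P(outcome | unexposed) = 116/1059 = 0.10954
Under exogeneity alone the bounds on PN are max{0,(p₁−p₀)/p₁} ≤ PN ≤ min{1,(1−p₀)/p₁}.
  lower = (p₁ − p₀)/p₁ = 0.45047 / 0.56001 ≈ 0.8044
  upper = min{1, (1 − p₀)/p₁} = 0.89046 / 0.56001 ≈ 1.5901 → capped at 1

0.804 ≤ PN ≤ 1.000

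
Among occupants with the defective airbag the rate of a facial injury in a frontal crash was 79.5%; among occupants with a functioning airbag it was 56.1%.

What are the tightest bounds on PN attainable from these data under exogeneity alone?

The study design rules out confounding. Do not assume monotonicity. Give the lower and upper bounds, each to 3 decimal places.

p₁ = 0.795, p₀ = 0.561.
Under exogeneity alone the bounds on PN are max{0,(p₁−p₀)/p₁} ≤ PN ≤ min{1,(1−p₀)/p₁}.
  lower = (p₁ − p₀)/p₁ = 0.234 / 0.795 ≈ 0.2943
  upper = min{1, (1 − p₀)/p₁} = 0.439 / 0.795 ≈ 0.5522

0.294 ≤ PN ≤ 0.552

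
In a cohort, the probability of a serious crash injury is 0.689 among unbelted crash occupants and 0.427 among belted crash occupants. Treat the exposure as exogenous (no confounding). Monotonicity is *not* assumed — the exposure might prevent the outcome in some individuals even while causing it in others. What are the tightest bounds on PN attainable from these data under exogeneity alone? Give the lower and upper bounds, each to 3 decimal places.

Let p₁ = 0.689, p₀ = 0.427.
Under exogeneity alone the bounds on PN are max{0,(p₁−p₀)/p₁} ≤ PN ≤ min{1,(1−p₀)/p₁}.
  lower = (p₁ − p₀)/p₁ = 0.262 / 0.689 ≈ 0.3803
  upper = min{1, (1 − p₀)/p₁} = 0.573 / 0.689 ≈ 0.8316

0.380 ≤ PN ≤ 0.832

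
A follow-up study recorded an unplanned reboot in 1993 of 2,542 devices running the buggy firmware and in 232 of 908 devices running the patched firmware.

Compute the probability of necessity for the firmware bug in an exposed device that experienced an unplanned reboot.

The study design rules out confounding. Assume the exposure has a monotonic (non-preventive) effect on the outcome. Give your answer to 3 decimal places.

PN ≈ 0.674

p₁ = P(outcome | exposed) = 1993/2542 = 0.78403
p₀ = P(outcome | unexposed) = 232/908 = 0.25551
Under exogeneity and monotonicity, PN = (p₁ − p₀) / p₁.
PN = (0.78403 − 0.25551) / 0.78403 = 0.52852 / 0.78403 ≈ 0.6741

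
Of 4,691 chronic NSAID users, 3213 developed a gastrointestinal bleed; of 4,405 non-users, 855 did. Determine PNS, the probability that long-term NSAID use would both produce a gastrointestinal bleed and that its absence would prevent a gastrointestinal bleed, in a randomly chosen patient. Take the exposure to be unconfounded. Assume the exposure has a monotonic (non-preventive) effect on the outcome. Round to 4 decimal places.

p₁ = P(outcome | exposed) = 3213/4691 = 0.68493
p₀ = P(outcome | unexposed) = 855/4405 = 0.1941
Under exogeneity and monotonicity, PNS = p₁ − p₀.
PNS = 0.68493 − 0.1941 = 0.49083

PNS ≈ 0.4908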